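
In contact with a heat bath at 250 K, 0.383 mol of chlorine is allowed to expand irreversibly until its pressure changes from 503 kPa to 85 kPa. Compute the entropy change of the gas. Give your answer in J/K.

ΔS_gas = 5.66 J/K

Entropy is a state function, so ΔS_gas depends only on the end states.
For an isothermal ideal gas ΔS_gas = nR ln(P₁/P₂) = 0.383 × 8.314 × ln(503/85) = 5.66 J/K.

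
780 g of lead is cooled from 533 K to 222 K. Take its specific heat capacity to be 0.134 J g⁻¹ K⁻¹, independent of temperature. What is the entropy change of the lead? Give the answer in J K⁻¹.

ΔS = ∫dQ_rev/T = m c ln(T₂/T₁) = 780 × 0.134 × ln(222/533) = -91.5 J/K.

ΔS = -91.5 J/K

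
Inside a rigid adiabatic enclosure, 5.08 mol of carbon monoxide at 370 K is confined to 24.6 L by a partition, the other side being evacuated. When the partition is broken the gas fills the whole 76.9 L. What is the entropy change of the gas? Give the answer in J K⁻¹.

No heat is exchanged and no work is done, so the ideal-gas temperature stays constant.
Entropy is a state function; using a reversible isothermal path, ΔS_gas = nR ln(V₂/V₁) = 5.08 × 8.314 × ln(76.9/24.6) = 48.1 J/K.

ΔS_gas = 48.1 J/K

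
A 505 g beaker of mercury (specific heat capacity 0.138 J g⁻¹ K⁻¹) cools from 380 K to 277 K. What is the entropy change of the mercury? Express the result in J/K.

ΔS = -22 J/K

ΔS = ∫dQ_rev/T = m c ln(T₂/T₁) = 505 × 0.138 × ln(277/380) = -22 J/K.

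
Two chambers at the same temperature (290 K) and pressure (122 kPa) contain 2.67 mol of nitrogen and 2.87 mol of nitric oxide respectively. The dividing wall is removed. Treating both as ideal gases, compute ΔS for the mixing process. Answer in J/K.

ΔS_mix = 31.9 J/K

Mole fractions: x_A = 2.67/5.54 = 0.482, x_B = 0.518.
ΔS_mix = −R(n_A ln x_A + n_B ln x_B) = −8.314 × (2.67 ln 0.482 + 2.87 ln 0.518) = 31.9 J/K.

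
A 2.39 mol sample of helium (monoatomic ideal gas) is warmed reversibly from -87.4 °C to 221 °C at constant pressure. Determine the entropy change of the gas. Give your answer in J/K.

In kelvin: T₁ = 185.75 K, T₂ = 494.15 K. At constant pressure, ΔS = nC_p ln(T₂/T₁) with C_p = 5R/2 = 20.79 J mol⁻¹ K⁻¹.
ΔS = 2.39 × 20.79 × ln(494.15/185.75) = 48.6 J/K.

ΔS = 48.6 J/K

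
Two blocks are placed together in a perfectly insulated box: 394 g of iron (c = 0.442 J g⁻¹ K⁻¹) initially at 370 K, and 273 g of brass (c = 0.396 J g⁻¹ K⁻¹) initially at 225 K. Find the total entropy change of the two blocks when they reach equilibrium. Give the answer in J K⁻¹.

ΔS_total = 7.87 J/K

Energy balance: T_f = (m₁c₁T₁ + m₂c₂T₂)/(m₁c₁ + m₂c₂) = 314.46 K.
ΔS₁ = m₁c₁ ln(T_f/T₁) = 174.148 × ln(314.46/370) = -28.32 J/K.
ΔS₂ = m₂c₂ ln(T_f/T₂) = 108.108 × ln(314.46/225) = 36.19 J/K.
ΔS_total = -28.32 + 36.19 = 7.87 J/K.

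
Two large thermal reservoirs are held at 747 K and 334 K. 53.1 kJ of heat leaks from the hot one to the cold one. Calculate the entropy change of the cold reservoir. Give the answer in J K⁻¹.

The cold reservoir gains heat Q, so ΔS_cold = +Q/T_C = 53100/334 = 159 J/K.

ΔS_cold = 159 J/K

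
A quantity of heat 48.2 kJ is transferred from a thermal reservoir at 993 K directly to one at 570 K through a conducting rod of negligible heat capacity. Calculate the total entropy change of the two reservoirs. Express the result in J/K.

ΔS_hot = −Q/T_H = −48200/993 = -48.54 J/K and ΔS_cold = +Q/T_C = 48200/570 = 84.56 J/K.
ΔS_total = -48.54 + 84.56 = 36 J/K, positive as the second law requires.

ΔS_total = 36 J/K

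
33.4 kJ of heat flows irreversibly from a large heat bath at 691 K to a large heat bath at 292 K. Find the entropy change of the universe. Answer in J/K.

ΔS_total = 66 J/K

ΔS_hot = −Q/T_H = −33400/691 = -48.336 J/K and ΔS_cold = +Q/T_C = 33400/292 = 114.38 J/K.
ΔS_total = -48.336 + 114.38 = 66 J/K, positive as the second law requires.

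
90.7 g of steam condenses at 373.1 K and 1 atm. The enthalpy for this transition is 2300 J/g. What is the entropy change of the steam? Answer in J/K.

Heat released by the substance: Q = −mL = −90.7 × 2300 = −208610 J.
At constant T, ΔS = Q_rev/T = −208610 / 373.1 = -559 J/K.

ΔS = -559 J/K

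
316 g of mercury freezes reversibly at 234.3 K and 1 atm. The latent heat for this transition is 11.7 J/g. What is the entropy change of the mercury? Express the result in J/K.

Heat released by the substance: Q = −mL = −316 × 11.7 = −3697.2 J.
At constant T, ΔS = Q_rev/T = −3697.2 / 234.3 = -15.8 J/K.

ΔS = -15.8 J/K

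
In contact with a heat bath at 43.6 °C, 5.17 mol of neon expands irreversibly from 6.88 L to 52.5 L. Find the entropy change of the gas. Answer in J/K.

ΔS_gas = 87.4 J/K

Entropy is a state function, so ΔS_gas depends only on the end states.
For an isothermal ideal gas ΔS_gas = nR ln(V₂/V₁) = 5.17 × 8.314 × ln(52.5/6.88) = 87.4 J/K.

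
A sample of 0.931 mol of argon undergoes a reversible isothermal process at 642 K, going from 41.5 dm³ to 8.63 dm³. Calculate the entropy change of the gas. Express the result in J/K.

For an isothermal ideal gas ΔS_gas = nR ln(V₂/V₁) = 0.931 × 8.314 × ln(8.63/41.5) = -12.2 J/K.

ΔS_gas = -12.2 J/K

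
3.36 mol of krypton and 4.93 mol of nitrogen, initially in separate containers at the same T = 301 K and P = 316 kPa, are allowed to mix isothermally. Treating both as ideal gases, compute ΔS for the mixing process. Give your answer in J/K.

Mole fractions: x_A = 3.36/8.29 = 0.405, x_B = 0.595.
ΔS_mix = −R(n_A ln x_A + n_B ln x_B) = −8.314 × (3.36 ln 0.405 + 4.93 ln 0.595) = 46.5 J/K.

ΔS_mix = 46.5 J/K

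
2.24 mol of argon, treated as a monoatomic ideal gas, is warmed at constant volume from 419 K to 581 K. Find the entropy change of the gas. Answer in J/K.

At constant volume, ΔS = nC_V ln(T₂/T₁) with C_V = 3R/2 = 12.47 J mol⁻¹ K⁻¹.
ΔS = 2.24 × 12.47 × ln(581/419) = 9.13 J/K.

ΔS = 9.13 J/K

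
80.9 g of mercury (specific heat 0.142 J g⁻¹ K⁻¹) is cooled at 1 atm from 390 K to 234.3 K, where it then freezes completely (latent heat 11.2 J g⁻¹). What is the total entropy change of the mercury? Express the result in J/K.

ΔS = -9.72 J/K

Cooling step: ΔS₁ = m c ln(T_tr/T_i) = 80.9 × 0.142 × ln(234.3/390) = -5.854 J/K.
Phase change: ΔS₂ = −mL/T_tr = −80.9 × 11.2 / 234.3 = -3.867 J/K.
ΔS_total = (-5.854) + (-3.867) = -9.72 J/K.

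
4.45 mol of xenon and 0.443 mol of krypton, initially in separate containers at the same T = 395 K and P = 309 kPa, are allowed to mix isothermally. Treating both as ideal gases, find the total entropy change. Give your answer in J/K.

ΔS_mix = 12.4 J/K

Mole fractions: x_A = 4.45/4.89 = 0.909, x_B = 0.0905.
ΔS_mix = −R(n_A ln x_A + n_B ln x_B) = −8.314 × (4.45 ln 0.909 + 0.443 ln 0.0905) = 12.4 J/K.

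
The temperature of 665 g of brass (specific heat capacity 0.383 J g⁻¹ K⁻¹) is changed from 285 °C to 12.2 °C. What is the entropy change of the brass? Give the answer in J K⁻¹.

In kelvin: T₁ = 558.15 K, T₂ = 285.35 K. ΔS = ∫dQ_rev/T = m c ln(T₂/T₁) = 665 × 0.383 × ln(285.35/558.15) = -171 J/K.

ΔS = -171 J/K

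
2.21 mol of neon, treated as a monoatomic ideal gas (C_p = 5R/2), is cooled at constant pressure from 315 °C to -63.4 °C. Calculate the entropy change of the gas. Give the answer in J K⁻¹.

ΔS = -47.4 J/K

In kelvin: T₁ = 588.15 K, T₂ = 209.75 K. At constant pressure, ΔS = nC_p ln(T₂/T₁) with C_p = 5R/2 = 20.79 J mol⁻¹ K⁻¹.
ΔS = 2.21 × 20.79 × ln(209.75/588.15) = -47.4 J/K.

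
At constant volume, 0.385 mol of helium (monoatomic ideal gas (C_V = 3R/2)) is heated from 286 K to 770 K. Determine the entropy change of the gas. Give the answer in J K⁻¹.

ΔS = 4.76 J/K

At constant volume, ΔS = nC_V ln(T₂/T₁) with C_V = 3R/2 = 12.47 J mol⁻¹ K⁻¹.
ΔS = 0.385 × 12.47 × ln(770/286) = 4.76 J/K.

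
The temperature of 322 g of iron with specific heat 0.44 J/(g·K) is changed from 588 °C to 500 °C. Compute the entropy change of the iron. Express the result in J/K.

In kelvin: T₁ = 861.15 K, T₂ = 773.15 K. ΔS = ∫dQ_rev/T = m c ln(T₂/T₁) = 322 × 0.44 × ln(773.15/861.15) = -15.3 J/K.

ΔS = -15.3 J/K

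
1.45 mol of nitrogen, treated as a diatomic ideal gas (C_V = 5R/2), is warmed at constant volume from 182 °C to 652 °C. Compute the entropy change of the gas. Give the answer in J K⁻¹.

In kelvin: T₁ = 455.15 K, T₂ = 925.15 K. At constant volume, ΔS = nC_V ln(T₂/T₁) with C_V = 5R/2 = 20.79 J mol⁻¹ K⁻¹.
ΔS = 1.45 × 20.79 × ln(925.15/455.15) = 21.4 J/K.

ΔS = 21.4 J/K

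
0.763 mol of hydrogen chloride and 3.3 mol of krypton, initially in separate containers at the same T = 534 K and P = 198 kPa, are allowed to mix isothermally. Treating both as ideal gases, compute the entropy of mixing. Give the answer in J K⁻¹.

Mole fractions: x_A = 0.763/4.06 = 0.188, x_B = 0.812.
ΔS_mix = −R(n_A ln x_A + n_B ln x_B) = −8.314 × (0.763 ln 0.188 + 3.3 ln 0.812) = 16.3 J/K.

ΔS_mix = 16.3 J/K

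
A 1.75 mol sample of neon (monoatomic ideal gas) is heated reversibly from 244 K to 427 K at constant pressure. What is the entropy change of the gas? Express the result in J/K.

ΔS = 20.4 J/K

At constant pressure, ΔS = nC_p ln(T₂/T₁) with C_p = 5R/2 = 20.79 J mol⁻¹ K⁻¹.
ΔS = 1.75 × 20.79 × ln(427/244) = 20.4 J/K.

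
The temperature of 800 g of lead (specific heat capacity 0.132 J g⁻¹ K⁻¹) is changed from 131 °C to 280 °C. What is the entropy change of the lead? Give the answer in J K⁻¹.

In kelvin: T₁ = 404.15 K, T₂ = 553.15 K. ΔS = ∫dQ_rev/T = m c ln(T₂/T₁) = 800 × 0.132 × ln(553.15/404.15) = 33.1 J/K.

ΔS = 33.1 J/K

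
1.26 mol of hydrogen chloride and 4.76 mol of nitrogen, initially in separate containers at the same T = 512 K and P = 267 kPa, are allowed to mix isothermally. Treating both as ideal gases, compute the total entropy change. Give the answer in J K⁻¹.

ΔS_mix = 25.7 J/K

Mole fractions: x_A = 1.26/6.02 = 0.209, x_B = 0.791.
ΔS_mix = −R(n_A ln x_A + n_B ln x_B) = −8.314 × (1.26 ln 0.209 + 4.76 ln 0.791) = 25.7 J/K.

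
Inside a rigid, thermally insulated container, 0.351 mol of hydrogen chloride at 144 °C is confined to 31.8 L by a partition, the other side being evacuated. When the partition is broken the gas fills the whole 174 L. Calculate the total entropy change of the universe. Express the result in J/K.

No heat is exchanged and no work is done, so the ideal-gas temperature stays constant.
Entropy is a state function; using a reversible isothermal path, ΔS_gas = nR ln(V₂/V₁) = 0.351 × 8.314 × ln(174/31.8) = 4.96 J/K.
The insulated surroundings exchange no heat, so ΔS_surr = 0 and ΔS_universe = ΔS_gas.

ΔS_universe = 4.96 J/K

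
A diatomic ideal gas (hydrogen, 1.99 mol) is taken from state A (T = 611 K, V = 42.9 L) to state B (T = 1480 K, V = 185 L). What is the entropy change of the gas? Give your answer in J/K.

Entropy is a state function: ΔS = nC_V ln(T₂/T₁) + nR ln(V₂/V₁), with C_V = 5R/2 = 20.79 J mol⁻¹ K⁻¹ for a diatomic ideal gas.
ΔS = 1.99 × [20.79 × ln(1480/611) + 8.314 × ln(185/42.9)] = 60.8 J/K.

ΔS = 60.8 J/K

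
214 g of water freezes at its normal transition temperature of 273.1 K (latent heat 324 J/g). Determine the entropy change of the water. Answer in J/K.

Heat released by the substance: Q = −mL = −214 × 324 = −69336 J.
At constant T, ΔS = Q_rev/T = −69336 / 273.1 = -254 J/K.

ΔS = -254 J/K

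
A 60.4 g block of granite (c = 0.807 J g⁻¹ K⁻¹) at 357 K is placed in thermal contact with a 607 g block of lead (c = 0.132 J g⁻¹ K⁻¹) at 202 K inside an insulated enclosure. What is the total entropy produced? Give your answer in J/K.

Energy balance: T_f = (m₁c₁T₁ + m₂c₂T₂)/(m₁c₁ + m₂c₂) = 260.63 K.
ΔS₁ = m₁c₁ ln(T_f/T₁) = 48.7428 × ln(260.63/357) = -15.34 J/K.
ΔS₂ = m₂c₂ ln(T_f/T₂) = 80.124 × ln(260.63/202) = 20.42 J/K.
ΔS_total = -15.34 + 20.42 = 5.08 J/K.

ΔS_total = 5.08 J/K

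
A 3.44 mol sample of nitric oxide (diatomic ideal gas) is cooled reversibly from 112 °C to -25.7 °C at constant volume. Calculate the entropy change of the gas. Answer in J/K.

In kelvin: T₁ = 385.15 K, T₂ = 247.45 K. At constant volume, ΔS = nC_V ln(T₂/T₁) with C_V = 5R/2 = 20.79 J mol⁻¹ K⁻¹.
ΔS = 3.44 × 20.79 × ln(247.45/385.15) = -31.6 J/K.

ΔS = -31.6 J/K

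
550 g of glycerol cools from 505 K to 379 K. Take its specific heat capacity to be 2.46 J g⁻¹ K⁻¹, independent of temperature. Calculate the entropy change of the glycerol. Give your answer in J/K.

ΔS = -388 J/K

ΔS = ∫dQ_rev/T = m c ln(T₂/T₁) = 550 × 2.46 × ln(379/505) = -388 J/K.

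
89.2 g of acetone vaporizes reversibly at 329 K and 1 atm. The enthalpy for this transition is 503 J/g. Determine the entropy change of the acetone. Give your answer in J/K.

ΔS = 136 J/K

Heat absorbed by the substance: Q = mL = 89.2 × 503 = 44867.6 J.
At constant T, ΔS = Q_rev/T = 44867.6 / 329 = 136 J/K.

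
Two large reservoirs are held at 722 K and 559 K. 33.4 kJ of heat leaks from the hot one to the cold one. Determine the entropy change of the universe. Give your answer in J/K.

ΔS_total = 13.5 J/K

ΔS_hot = −Q/T_H = −33400/722 = -46.26 J/K and ΔS_cold = +Q/T_C = 33400/559 = 59.75 J/K.
ΔS_total = -46.26 + 59.75 = 13.5 J/K, positive as the second law requires.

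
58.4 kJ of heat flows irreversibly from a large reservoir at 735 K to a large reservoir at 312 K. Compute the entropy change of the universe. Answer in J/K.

ΔS_hot = −Q/T_H = −58400/735 = -79.46 J/K and ΔS_cold = +Q/T_C = 58400/312 = 187.2 J/K.
ΔS_total = -79.46 + 187.2 = 108 J/K, positive as the second law requires.

ΔS_total = 108 J/K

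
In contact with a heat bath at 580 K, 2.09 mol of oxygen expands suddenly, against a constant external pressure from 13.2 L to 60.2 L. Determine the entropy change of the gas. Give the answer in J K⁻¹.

ΔS_gas = 26.4 J/K

Entropy is a state function, so ΔS_gas depends only on the end states.
For an isothermal ideal gas ΔS_gas = nR ln(V₂/V₁) = 2.09 × 8.314 × ln(60.2/13.2) = 26.4 J/K.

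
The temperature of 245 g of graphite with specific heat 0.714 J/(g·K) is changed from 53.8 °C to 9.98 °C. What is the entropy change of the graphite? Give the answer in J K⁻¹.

In kelvin: T₁ = 326.95 K, T₂ = 283.13 K. ΔS = ∫dQ_rev/T = m c ln(T₂/T₁) = 245 × 0.714 × ln(283.13/326.95) = -25.2 J/K.

ΔS = -25.2 J/K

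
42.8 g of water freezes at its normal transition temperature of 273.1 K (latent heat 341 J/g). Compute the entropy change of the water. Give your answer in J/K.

ΔS = -53.4 J/K

Heat released by the substance: Q = −mL = −42.8 × 341 = −14594.8 J.
At constant T, ΔS = Q_rev/T = −14594.8 / 273.1 = -53.4 J/K.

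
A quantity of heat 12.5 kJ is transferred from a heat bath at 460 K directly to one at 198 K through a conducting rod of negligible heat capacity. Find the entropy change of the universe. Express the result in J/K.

ΔS_total = 36 J/K

ΔS_hot = −Q/T_H = −12500/460 = -27.17 J/K and ΔS_cold = +Q/T_C = 12500/198 = 63.13 J/K.
ΔS_total = -27.17 + 63.13 = 36 J/K, positive as the second law requires.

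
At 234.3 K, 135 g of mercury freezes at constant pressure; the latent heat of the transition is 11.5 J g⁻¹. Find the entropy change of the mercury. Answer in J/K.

ΔS = -6.63 J/K

Heat released by the substance: Q = −mL = −135 × 11.5 = −1552.5 J.
At constant T, ΔS = Q_rev/T = −1552.5 / 234.3 = -6.63 J/K.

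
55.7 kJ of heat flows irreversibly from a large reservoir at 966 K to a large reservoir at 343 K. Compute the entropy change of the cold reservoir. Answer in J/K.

The cold reservoir gains heat Q, so ΔS_cold = +Q/T_C = 55700/343 = 162 J/K.

ΔS_cold = 162 J/K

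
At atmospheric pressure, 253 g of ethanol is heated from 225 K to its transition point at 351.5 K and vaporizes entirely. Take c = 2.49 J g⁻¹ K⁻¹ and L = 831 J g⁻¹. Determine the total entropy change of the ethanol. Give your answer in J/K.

Warming step: ΔS₁ = m c ln(T_tr/T_i) = 253 × 2.49 × ln(351.5/225) = 281 J/K.
Phase change: ΔS₂ = +mL/T_tr = 253 × 831 / 351.5 = 598.1 J/K.
ΔS_total = (281) + (598.1) = 879 J/K.

ΔS = 879 J/K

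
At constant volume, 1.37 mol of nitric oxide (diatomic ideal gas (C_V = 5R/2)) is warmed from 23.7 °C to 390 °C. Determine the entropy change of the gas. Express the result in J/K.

ΔS = 22.9 J/K

In kelvin: T₁ = 296.85 K, T₂ = 663.15 K. At constant volume, ΔS = nC_V ln(T₂/T₁) with C_V = 5R/2 = 20.79 J mol⁻¹ K⁻¹.
ΔS = 1.37 × 20.79 × ln(663.15/296.85) = 22.9 J/K.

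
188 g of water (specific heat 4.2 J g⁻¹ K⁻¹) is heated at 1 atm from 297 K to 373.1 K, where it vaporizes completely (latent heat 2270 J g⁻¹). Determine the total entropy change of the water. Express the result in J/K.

Warming step: ΔS₁ = m c ln(T_tr/T_i) = 188 × 4.2 × ln(373.1/297) = 180.1 J/K.
Phase change: ΔS₂ = +mL/T_tr = 188 × 2270 / 373.1 = 1144 J/K.
ΔS_total = (180.1) + (1144) = 1320 J/K.

ΔS = 1320 J/K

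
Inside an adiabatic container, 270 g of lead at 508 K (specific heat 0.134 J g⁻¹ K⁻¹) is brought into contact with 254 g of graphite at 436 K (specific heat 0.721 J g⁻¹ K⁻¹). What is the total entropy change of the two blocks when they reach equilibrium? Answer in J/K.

ΔS_total = 0.365 J/K

Energy balance: T_f = (m₁c₁T₁ + m₂c₂T₂)/(m₁c₁ + m₂c₂) = 447.88 K.
ΔS₁ = m₁c₁ ln(T_f/T₁) = 36.18 × ln(447.88/508) = -4.557 J/K.
ΔS₂ = m₂c₂ ln(T_f/T₂) = 183.134 × ln(447.88/436) = 4.922 J/K.
ΔS_total = -4.557 + 4.922 = 0.365 J/K.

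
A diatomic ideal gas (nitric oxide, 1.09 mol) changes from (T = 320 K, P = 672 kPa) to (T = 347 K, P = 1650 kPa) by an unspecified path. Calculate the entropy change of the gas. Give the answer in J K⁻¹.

ΔS = nC_p ln(T₂/T₁) − nR ln(P₂/P₁), with C_p = 7R/2 = 29.1 J mol⁻¹ K⁻¹ for a diatomic ideal gas.
ΔS = 1.09 × [29.1 × ln(347/320) − 8.314 × ln(1650/672)] = -5.57 J/K.

ΔS = -5.57 J/K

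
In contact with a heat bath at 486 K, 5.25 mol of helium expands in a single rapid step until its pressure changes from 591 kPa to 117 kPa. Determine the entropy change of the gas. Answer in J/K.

ΔS_gas = 70.7 J/K

Entropy is a state function, so ΔS_gas depends only on the end states.
For an isothermal ideal gas ΔS_gas = nR ln(P₁/P₂) = 5.25 × 8.314 × ln(591/117) = 70.7 J/K.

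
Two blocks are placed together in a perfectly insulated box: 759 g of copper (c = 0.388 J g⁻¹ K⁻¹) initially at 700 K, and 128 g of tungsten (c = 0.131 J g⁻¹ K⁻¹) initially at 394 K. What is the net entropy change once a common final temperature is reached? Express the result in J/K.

ΔS_total = 2.22 J/K

Energy balance: T_f = (m₁c₁T₁ + m₂c₂T₂)/(m₁c₁ + m₂c₂) = 683.52 K.
ΔS₁ = m₁c₁ ln(T_f/T₁) = 294.492 × ln(683.52/700) = -7.018 J/K.
ΔS₂ = m₂c₂ ln(T_f/T₂) = 16.768 × ln(683.52/394) = 9.237 J/K.
ΔS_total = -7.018 + 9.237 = 2.22 J/K.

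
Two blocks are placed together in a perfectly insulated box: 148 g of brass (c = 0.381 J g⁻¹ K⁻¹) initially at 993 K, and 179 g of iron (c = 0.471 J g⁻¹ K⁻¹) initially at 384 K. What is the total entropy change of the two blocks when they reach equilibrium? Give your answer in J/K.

Energy balance: T_f = (m₁c₁T₁ + m₂c₂T₂)/(m₁c₁ + m₂c₂) = 628.07 K.
ΔS₁ = m₁c₁ ln(T_f/T₁) = 56.388 × ln(628.07/993) = -25.83 J/K.
ΔS₂ = m₂c₂ ln(T_f/T₂) = 84.309 × ln(628.07/384) = 41.481 J/K.
ΔS_total = -25.83 + 41.481 = 15.7 J/K.

ΔS_total = 15.7 J/K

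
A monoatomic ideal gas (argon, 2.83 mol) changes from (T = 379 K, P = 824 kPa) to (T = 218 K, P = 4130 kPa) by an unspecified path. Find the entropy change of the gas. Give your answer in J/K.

ΔS = -70.5 J/K

ΔS = nC_p ln(T₂/T₁) − nR ln(P₂/P₁), with C_p = 5R/2 = 20.79 J mol⁻¹ K⁻¹ for a monoatomic ideal gas.
ΔS = 2.83 × [20.79 × ln(218/379) − 8.314 × ln(4130/824)] = -70.5 J/K.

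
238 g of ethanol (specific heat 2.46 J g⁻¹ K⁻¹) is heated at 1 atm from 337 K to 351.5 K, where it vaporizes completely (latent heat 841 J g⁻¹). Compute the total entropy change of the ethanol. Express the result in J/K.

ΔS = 594 J/K

Warming step: ΔS₁ = m c ln(T_tr/T_i) = 238 × 2.46 × ln(351.5/337) = 24.66 J/K.
Phase change: ΔS₂ = +mL/T_tr = 238 × 841 / 351.5 = 569.4 J/K.
ΔS_total = (24.66) + (569.4) = 594 J/K.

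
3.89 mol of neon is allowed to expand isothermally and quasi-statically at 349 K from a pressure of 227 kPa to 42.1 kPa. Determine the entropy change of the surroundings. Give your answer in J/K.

For an isothermal ideal gas ΔS_gas = nR ln(P₁/P₂) = 3.89 × 8.314 × ln(227/42.1) = 54.5 J/K.
The process is reversible, so ΔS_surr = −ΔS_gas = -54.5 J/K and ΔS_universe = 0.

ΔS_surr = -54.5 J/K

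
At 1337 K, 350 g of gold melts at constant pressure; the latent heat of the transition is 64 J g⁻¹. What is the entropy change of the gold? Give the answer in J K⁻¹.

ΔS = 16.8 J/K

Heat absorbed by the substance: Q = mL = 350 × 64 = 22400 J.
At constant T, ΔS = Q_rev/T = 22400 / 1337 = 16.8 J/K.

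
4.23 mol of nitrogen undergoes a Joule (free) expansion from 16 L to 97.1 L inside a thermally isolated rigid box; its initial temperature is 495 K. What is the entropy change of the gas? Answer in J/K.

No heat is exchanged and no work is done, so the ideal-gas temperature stays constant.
Entropy is a state function; using a reversible isothermal path, ΔS_gas = nR ln(V₂/V₁) = 4.23 × 8.314 × ln(97.1/16) = 63.4 J/K.

ΔS_gas = 63.4 J/K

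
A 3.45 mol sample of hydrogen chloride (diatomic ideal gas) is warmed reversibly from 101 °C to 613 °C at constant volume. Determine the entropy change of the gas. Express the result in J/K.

ΔS = 61.8 J/K

In kelvin: T₁ = 374.15 K, T₂ = 886.15 K. At constant volume, ΔS = nC_V ln(T₂/T₁) with C_V = 5R/2 = 20.79 J mol⁻¹ K⁻¹.
ΔS = 3.45 × 20.79 × ln(886.15/374.15) = 61.8 J/K.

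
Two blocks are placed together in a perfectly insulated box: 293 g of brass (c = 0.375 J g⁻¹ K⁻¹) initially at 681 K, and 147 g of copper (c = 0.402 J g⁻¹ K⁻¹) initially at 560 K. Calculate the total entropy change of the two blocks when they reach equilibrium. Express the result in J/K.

ΔS_total = 0.72 J/K

Energy balance: T_f = (m₁c₁T₁ + m₂c₂T₂)/(m₁c₁ + m₂c₂) = 638.68 K.
ΔS₁ = m₁c₁ ln(T_f/T₁) = 109.875 × ln(638.68/681) = -7.049 J/K.
ΔS₂ = m₂c₂ ln(T_f/T₂) = 59.094 × ln(638.68/560) = 7.769 J/K.
ΔS_total = -7.049 + 7.769 = 0.72 J/K.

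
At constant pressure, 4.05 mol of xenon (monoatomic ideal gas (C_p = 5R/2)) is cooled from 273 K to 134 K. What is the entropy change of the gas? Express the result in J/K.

At constant pressure, ΔS = nC_p ln(T₂/T₁) with C_p = 5R/2 = 20.79 J mol⁻¹ K⁻¹.
ΔS = 4.05 × 20.79 × ln(134/273) = -59.9 J/K.

ΔS = -59.9 J/K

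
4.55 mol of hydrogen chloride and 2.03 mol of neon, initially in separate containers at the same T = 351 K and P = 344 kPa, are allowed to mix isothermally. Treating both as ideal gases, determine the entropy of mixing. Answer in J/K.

Mole fractions: x_A = 4.55/6.58 = 0.691, x_B = 0.309.
ΔS_mix = −R(n_A ln x_A + n_B ln x_B) = −8.314 × (4.55 ln 0.691 + 2.03 ln 0.309) = 33.8 J/K.

ΔS_mix = 33.8 J/K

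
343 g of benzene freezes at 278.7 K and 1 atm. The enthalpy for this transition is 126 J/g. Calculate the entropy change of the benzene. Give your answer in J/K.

Heat released by the substance: Q = −mL = −343 × 126 = −43218 J.
At constant T, ΔS = Q_rev/T = −43218 / 278.7 = -155 J/K.

ΔS = -155 J/K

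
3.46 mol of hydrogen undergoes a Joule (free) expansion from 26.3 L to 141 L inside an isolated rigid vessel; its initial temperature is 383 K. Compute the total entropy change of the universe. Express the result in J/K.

No heat is exchanged and no work is done, so the ideal-gas temperature stays constant.
Entropy is a state function; using a reversible isothermal path, ΔS_gas = nR ln(V₂/V₁) = 3.46 × 8.314 × ln(141/26.3) = 48.3 J/K.
The insulated surroundings exchange no heat, so ΔS_surr = 0 and ΔS_universe = ΔS_gas.

ΔS_universe = 48.3 J/K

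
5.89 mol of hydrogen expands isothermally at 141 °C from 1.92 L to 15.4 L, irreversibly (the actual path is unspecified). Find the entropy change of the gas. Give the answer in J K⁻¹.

Entropy is a state function, so ΔS_gas depends only on the end states.
For an isothermal ideal gas ΔS_gas = nR ln(V₂/V₁) = 5.89 × 8.314 × ln(15.4/1.92) = 102 J/K.

ΔS_gas = 102 J/K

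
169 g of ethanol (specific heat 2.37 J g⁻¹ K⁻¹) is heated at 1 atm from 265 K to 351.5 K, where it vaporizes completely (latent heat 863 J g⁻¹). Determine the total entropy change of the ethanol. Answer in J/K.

Warming step: ΔS₁ = m c ln(T_tr/T_i) = 169 × 2.37 × ln(351.5/265) = 113.1 J/K.
Phase change: ΔS₂ = +mL/T_tr = 169 × 863 / 351.5 = 414.9 J/K.
ΔS_total = (113.1) + (414.9) = 528 J/K.

ΔS = 528 J/K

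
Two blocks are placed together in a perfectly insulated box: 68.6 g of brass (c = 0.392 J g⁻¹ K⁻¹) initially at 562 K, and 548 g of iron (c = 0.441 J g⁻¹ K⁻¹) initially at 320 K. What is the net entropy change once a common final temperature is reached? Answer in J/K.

ΔS_total = 4.46 J/K

Energy balance: T_f = (m₁c₁T₁ + m₂c₂T₂)/(m₁c₁ + m₂c₂) = 344.23 K.
ΔS₁ = m₁c₁ ln(T_f/T₁) = 26.8912 × ln(344.23/562) = -13.18 J/K.
ΔS₂ = m₂c₂ ln(T_f/T₂) = 241.668 × ln(344.23/320) = 17.64 J/K.
ΔS_total = -13.18 + 17.64 = 4.46 J/K.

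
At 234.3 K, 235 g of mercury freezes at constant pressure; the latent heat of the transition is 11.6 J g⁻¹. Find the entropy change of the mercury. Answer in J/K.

Heat released by the substance: Q = −mL = −235 × 11.6 = −2726 J.
At constant T, ΔS = Q_rev/T = −2726 / 234.3 = -11.6 J/K.

ΔS = -11.6 J/K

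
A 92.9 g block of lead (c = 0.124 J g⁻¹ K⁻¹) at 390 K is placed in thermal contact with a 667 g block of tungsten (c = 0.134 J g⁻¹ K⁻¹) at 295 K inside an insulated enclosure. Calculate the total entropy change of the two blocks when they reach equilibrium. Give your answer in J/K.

Energy balance: T_f = (m₁c₁T₁ + m₂c₂T₂)/(m₁c₁ + m₂c₂) = 305.85 K.
ΔS₁ = m₁c₁ ln(T_f/T₁) = 11.5196 × ln(305.85/390) = -2.8 J/K.
ΔS₂ = m₂c₂ ln(T_f/T₂) = 89.378 × ln(305.85/295) = 3.227 J/K.
ΔS_total = -2.8 + 3.227 = 0.427 J/K.

ΔS_total = 0.427 J/K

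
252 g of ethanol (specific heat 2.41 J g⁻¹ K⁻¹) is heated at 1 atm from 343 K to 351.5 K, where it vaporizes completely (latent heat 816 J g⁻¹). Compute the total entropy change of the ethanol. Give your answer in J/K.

Warming step: ΔS₁ = m c ln(T_tr/T_i) = 252 × 2.41 × ln(351.5/343) = 14.87 J/K.
Phase change: ΔS₂ = +mL/T_tr = 252 × 816 / 351.5 = 585 J/K.
ΔS_total = (14.87) + (585) = 600 J/K.

ΔS = 600 J/K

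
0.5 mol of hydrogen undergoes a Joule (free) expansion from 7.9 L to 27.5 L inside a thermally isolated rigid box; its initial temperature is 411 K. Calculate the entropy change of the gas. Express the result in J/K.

No heat is exchanged and no work is done, so the ideal-gas temperature stays constant.
Entropy is a state function; using a reversible isothermal path, ΔS_gas = nR ln(V₂/V₁) = 0.5 × 8.314 × ln(27.5/7.9) = 5.19 J/K.

ΔS_gas = 5.19 J/K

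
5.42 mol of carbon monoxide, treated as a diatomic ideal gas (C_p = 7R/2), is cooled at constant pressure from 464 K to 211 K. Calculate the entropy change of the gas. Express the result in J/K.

ΔS = -124 J/K

At constant pressure, ΔS = nC_p ln(T₂/T₁) with C_p = 7R/2 = 29.1 J mol⁻¹ K⁻¹.
ΔS = 5.42 × 29.1 × ln(211/464) = -124 J/K.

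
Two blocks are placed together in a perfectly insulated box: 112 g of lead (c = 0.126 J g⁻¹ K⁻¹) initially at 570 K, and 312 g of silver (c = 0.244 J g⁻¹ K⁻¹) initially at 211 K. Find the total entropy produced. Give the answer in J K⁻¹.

Energy balance: T_f = (m₁c₁T₁ + m₂c₂T₂)/(m₁c₁ + m₂c₂) = 267.14 K.
ΔS₁ = m₁c₁ ln(T_f/T₁) = 14.112 × ln(267.14/570) = -10.69 J/K.
ΔS₂ = m₂c₂ ln(T_f/T₂) = 76.128 × ln(267.14/211) = 17.96 J/K.
ΔS_total = -10.69 + 17.96 = 7.27 J/K.

ΔS_total = 7.27 J/K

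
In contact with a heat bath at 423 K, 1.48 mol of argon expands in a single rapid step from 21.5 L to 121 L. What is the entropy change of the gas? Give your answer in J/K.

ΔS_gas = 21.3 J/K

Entropy is a state function, so ΔS_gas depends only on the end states.
For an isothermal ideal gas ΔS_gas = nR ln(V₂/V₁) = 1.48 × 8.314 × ln(121/21.5) = 21.3 J/K.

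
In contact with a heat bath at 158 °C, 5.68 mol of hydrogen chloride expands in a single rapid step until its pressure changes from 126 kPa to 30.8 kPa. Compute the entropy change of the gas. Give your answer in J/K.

Entropy is a state function, so ΔS_gas depends only on the end states.
For an isothermal ideal gas ΔS_gas = nR ln(P₁/P₂) = 5.68 × 8.314 × ln(126/30.8) = 66.5 J/K.

ΔS_gas = 66.5 J/K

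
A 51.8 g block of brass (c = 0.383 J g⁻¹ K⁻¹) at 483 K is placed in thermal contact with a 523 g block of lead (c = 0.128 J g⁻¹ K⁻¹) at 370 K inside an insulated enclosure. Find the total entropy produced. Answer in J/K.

ΔS_total = 0.569 J/K

Energy balance: T_f = (m₁c₁T₁ + m₂c₂T₂)/(m₁c₁ + m₂c₂) = 395.83 K.
ΔS₁ = m₁c₁ ln(T_f/T₁) = 19.8394 × ln(395.83/483) = -3.949 J/K.
ΔS₂ = m₂c₂ ln(T_f/T₂) = 66.944 × ln(395.83/370) = 4.518 J/K.
ΔS_total = -3.949 + 4.518 = 0.569 J/K.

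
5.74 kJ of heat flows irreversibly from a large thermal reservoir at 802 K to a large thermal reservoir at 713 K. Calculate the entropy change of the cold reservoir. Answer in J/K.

The cold reservoir gains heat Q, so ΔS_cold = +Q/T_C = 5740/713 = 8.05 J/K.

ΔS_cold = 8.05 J/K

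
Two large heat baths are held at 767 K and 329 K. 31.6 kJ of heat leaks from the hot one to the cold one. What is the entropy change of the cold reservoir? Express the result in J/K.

ΔS_cold = 96 J/K

The cold reservoir gains heat Q, so ΔS_cold = +Q/T_C = 31600/329 = 96 J/K.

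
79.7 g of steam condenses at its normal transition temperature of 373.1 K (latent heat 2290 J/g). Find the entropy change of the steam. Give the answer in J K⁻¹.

Heat released by the substance: Q = −mL = −79.7 × 2290 = −182513 J.
At constant T, ΔS = Q_rev/T = −182513 / 373.1 = -489 J/K.

ΔS = -489 J/K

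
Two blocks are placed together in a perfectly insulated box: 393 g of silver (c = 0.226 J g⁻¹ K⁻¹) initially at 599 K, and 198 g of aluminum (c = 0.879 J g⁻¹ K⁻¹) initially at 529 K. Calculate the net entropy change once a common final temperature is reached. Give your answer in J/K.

Energy balance: T_f = (m₁c₁T₁ + m₂c₂T₂)/(m₁c₁ + m₂c₂) = 552.65 K.
ΔS₁ = m₁c₁ ln(T_f/T₁) = 88.818 × ln(552.65/599) = -7.153 J/K.
ΔS₂ = m₂c₂ ln(T_f/T₂) = 174.042 × ln(552.65/529) = 7.613 J/K.
ΔS_total = -7.153 + 7.613 = 0.46 J/K.

ΔS_total = 0.46 J/K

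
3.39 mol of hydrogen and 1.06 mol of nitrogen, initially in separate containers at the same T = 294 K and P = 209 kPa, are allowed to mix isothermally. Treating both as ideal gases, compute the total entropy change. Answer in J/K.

Mole fractions: x_A = 3.39/4.45 = 0.762, x_B = 0.238.
ΔS_mix = −R(n_A ln x_A + n_B ln x_B) = −8.314 × (3.39 ln 0.762 + 1.06 ln 0.238) = 20.3 J/K.

ΔS_mix = 20.3 J/K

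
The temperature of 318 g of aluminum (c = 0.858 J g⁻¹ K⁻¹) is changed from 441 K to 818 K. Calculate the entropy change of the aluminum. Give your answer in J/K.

ΔS = ∫dQ_rev/T = m c ln(T₂/T₁) = 318 × 0.858 × ln(818/441) = 169 J/K.

ΔS = 169 J/K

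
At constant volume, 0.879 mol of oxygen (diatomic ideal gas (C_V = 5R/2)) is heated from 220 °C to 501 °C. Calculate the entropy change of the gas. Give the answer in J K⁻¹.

ΔS = 8.24 J/K

In kelvin: T₁ = 493.15 K, T₂ = 774.15 K. At constant volume, ΔS = nC_V ln(T₂/T₁) with C_V = 5R/2 = 20.79 J mol⁻¹ K⁻¹.
ΔS = 0.879 × 20.79 × ln(774.15/493.15) = 8.24 J/K.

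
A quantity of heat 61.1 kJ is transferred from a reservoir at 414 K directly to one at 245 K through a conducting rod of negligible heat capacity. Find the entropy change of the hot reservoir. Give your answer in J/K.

ΔS_hot = -148 J/K

The hot reservoir loses heat Q, so ΔS_hot = −Q/T_H = −61100/414 = -148 J/K.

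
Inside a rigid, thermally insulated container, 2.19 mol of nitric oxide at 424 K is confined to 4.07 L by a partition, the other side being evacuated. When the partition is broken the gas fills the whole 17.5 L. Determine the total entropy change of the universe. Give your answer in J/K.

No heat is exchanged and no work is done, so the ideal-gas temperature stays constant.
Entropy is a state function; using a reversible isothermal path, ΔS_gas = nR ln(V₂/V₁) = 2.19 × 8.314 × ln(17.5/4.07) = 26.6 J/K.
The insulated surroundings exchange no heat, so ΔS_surr = 0 and ΔS_universe = ΔS_gas.

ΔS_universe = 26.6 J/K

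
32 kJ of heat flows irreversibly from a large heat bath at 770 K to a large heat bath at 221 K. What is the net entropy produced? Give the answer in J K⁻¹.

ΔS_total = 103 J/K

ΔS_hot = −Q/T_H = −32000/770 = -41.56 J/K and ΔS_cold = +Q/T_C = 32000/221 = 144.8 J/K.
ΔS_total = -41.56 + 144.8 = 103 J/K, positive as the second law requires.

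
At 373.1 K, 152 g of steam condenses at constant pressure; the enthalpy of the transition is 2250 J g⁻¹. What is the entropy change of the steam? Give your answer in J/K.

ΔS = -917 J/K

Heat released by the substance: Q = −mL = −152 × 2250 = −342000 J.
At constant T, ΔS = Q_rev/T = −342000 / 373.1 = -917 J/K.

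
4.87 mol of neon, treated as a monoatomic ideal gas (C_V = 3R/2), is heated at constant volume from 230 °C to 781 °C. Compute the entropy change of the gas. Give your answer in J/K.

ΔS = 44.9 J/K

In kelvin: T₁ = 503.15 K, T₂ = 1054.15 K. At constant volume, ΔS = nC_V ln(T₂/T₁) with C_V = 3R/2 = 12.47 J mol⁻¹ K⁻¹.
ΔS = 4.87 × 12.47 × ln(1054.15/503.15) = 44.9 J/K.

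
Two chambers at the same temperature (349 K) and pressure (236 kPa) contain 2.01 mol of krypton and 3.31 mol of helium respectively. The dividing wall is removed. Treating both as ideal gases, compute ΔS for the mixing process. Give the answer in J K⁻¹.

ΔS_mix = 29.3 J/K

Mole fractions: x_A = 2.01/5.32 = 0.378, x_B = 0.622.
ΔS_mix = −R(n_A ln x_A + n_B ln x_B) = −8.314 × (2.01 ln 0.378 + 3.31 ln 0.622) = 29.3 J/K.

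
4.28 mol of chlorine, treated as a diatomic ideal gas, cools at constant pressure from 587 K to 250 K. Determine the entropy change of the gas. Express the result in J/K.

ΔS = -106 J/K

At constant pressure, ΔS = nC_p ln(T₂/T₁) with C_p = 7R/2 = 29.1 J mol⁻¹ K⁻¹.
ΔS = 4.28 × 29.1 × ln(250/587) = -106 J/K.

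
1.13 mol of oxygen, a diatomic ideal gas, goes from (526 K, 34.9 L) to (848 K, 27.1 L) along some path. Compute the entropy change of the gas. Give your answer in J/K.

Entropy is a state function: ΔS = nC_V ln(T₂/T₁) + nR ln(V₂/V₁), with C_V = 5R/2 = 20.79 J mol⁻¹ K⁻¹ for a diatomic ideal gas.
ΔS = 1.13 × [20.79 × ln(848/526) + 8.314 × ln(27.1/34.9)] = 8.84 J/K.

ΔS = 8.84 J/K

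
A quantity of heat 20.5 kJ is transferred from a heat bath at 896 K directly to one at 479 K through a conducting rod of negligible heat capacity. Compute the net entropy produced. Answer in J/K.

ΔS_total = 19.9 J/K

ΔS_hot = −Q/T_H = −20500/896 = -22.88 J/K and ΔS_cold = +Q/T_C = 20500/479 = 42.8 J/K.
ΔS_total = -22.88 + 42.8 = 19.9 J/K, positive as the second law requires.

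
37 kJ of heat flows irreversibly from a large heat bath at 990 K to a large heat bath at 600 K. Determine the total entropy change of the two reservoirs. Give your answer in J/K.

ΔS_hot = −Q/T_H = −37000/990 = -37.37 J/K and ΔS_cold = +Q/T_C = 37000/600 = 61.67 J/K.
ΔS_total = -37.37 + 61.67 = 24.3 J/K, positive as the second law requires.

ΔS_total = 24.3 J/K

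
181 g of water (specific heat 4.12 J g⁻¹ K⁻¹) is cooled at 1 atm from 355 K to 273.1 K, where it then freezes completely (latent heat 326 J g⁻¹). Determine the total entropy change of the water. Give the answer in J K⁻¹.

Cooling step: ΔS₁ = m c ln(T_tr/T_i) = 181 × 4.12 × ln(273.1/355) = -195.6 J/K.
Phase change: ΔS₂ = −mL/T_tr = −181 × 326 / 273.1 = -216.1 J/K.
ΔS_total = (-195.6) + (-216.1) = -412 J/K.

ΔS = -412 J/K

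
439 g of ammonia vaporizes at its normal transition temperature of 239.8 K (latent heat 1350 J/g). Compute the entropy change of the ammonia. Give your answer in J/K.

ΔS = 2470 J/K

Heat absorbed by the substance: Q = mL = 439 × 1350 = 592650 J.
At constant T, ΔS = Q_rev/T = 592650 / 239.8 = 2470 J/K.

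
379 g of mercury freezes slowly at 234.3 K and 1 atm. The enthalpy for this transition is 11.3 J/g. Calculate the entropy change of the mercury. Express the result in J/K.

ΔS = -18.3 J/K

Heat released by the substance: Q = −mL = −379 × 11.3 = −4282.7 J.
At constant T, ΔS = Q_rev/T = −4282.7 / 234.3 = -18.3 J/K.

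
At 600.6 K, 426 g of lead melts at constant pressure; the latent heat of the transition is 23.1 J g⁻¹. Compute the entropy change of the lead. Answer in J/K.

Heat absorbed by the substance: Q = mL = 426 × 23.1 = 9840.6 J.
At constant T, ΔS = Q_rev/T = 9840.6 / 600.6 = 16.4 J/K.

ΔS = 16.4 J/K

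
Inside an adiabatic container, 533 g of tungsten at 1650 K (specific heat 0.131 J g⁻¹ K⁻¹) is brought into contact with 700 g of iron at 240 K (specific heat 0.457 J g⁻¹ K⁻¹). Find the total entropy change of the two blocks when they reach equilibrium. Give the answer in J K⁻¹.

Energy balance: T_f = (m₁c₁T₁ + m₂c₂T₂)/(m₁c₁ + m₂c₂) = 492.62 K.
ΔS₁ = m₁c₁ ln(T_f/T₁) = 69.823 × ln(492.62/1650) = -84.4 J/K.
ΔS₂ = m₂c₂ ln(T_f/T₂) = 319.9 × ln(492.62/240) = 230 J/K.
ΔS_total = -84.4 + 230 = 146 J/K.

ΔS_total = 146 J/K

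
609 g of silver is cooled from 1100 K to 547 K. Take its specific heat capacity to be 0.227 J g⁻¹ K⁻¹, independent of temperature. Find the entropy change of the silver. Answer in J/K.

ΔS = ∫dQ_rev/T = m c ln(T₂/T₁) = 609 × 0.227 × ln(547/1100) = -96.6 J/K.

ΔS = -96.6 J/K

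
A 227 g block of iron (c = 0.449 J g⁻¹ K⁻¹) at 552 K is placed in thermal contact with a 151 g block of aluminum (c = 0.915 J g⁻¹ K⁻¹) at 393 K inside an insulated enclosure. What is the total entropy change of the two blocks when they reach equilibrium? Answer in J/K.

ΔS_total = 3.43 J/K

Energy balance: T_f = (m₁c₁T₁ + m₂c₂T₂)/(m₁c₁ + m₂c₂) = 460.5 K.
ΔS₁ = m₁c₁ ln(T_f/T₁) = 101.923 × ln(460.5/552) = -18.47 J/K.
ΔS₂ = m₂c₂ ln(T_f/T₂) = 138.165 × ln(460.5/393) = 21.9 J/K.
ΔS_total = -18.47 + 21.9 = 3.43 J/K.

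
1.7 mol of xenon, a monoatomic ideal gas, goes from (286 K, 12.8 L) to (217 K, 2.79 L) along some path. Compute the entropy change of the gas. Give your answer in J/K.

Entropy is a state function: ΔS = nC_V ln(T₂/T₁) + nR ln(V₂/V₁), with C_V = 3R/2 = 12.47 J mol⁻¹ K⁻¹ for a monoatomic ideal gas.
ΔS = 1.7 × [12.47 × ln(217/286) + 8.314 × ln(2.79/12.8)] = -27.4 J/K.

ΔS = -27.4 J/K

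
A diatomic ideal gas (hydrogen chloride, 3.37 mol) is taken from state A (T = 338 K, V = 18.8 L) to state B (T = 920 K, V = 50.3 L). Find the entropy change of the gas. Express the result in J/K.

Entropy is a state function: ΔS = nC_V ln(T₂/T₁) + nR ln(V₂/V₁), with C_V = 5R/2 = 20.79 J mol⁻¹ K⁻¹ for a diatomic ideal gas.
ΔS = 3.37 × [20.79 × ln(920/338) + 8.314 × ln(50.3/18.8)] = 97.7 J/K.

ΔS = 97.7 J/K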